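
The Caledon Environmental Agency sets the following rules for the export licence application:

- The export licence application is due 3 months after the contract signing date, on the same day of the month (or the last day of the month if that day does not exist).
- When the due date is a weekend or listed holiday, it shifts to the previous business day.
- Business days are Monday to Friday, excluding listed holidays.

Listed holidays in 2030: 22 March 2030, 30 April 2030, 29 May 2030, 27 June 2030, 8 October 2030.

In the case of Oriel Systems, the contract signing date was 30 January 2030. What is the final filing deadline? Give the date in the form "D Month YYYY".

3 months after 30 January 2030, on the same day of the month, is 30 April 2030.
30 April 2030 is a listed holiday; the preceding business day is 29 April 2030 (Monday).
Deadline: 29 April 2030.

29 April 2030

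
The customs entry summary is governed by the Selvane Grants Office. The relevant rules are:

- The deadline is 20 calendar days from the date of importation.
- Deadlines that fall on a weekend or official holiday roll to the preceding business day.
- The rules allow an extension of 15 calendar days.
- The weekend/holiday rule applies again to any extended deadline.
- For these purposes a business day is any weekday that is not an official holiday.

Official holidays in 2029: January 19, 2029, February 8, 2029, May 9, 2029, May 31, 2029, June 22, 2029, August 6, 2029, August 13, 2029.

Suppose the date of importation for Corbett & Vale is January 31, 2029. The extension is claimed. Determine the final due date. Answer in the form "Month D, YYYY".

March 7, 2029

Adding 20 calendar days to January 31, 2029 gives February 20, 2029.
February 20, 2029 is a Tuesday and not a listed holiday, so it stands.
The 15-calendar-day extension moves the deadline from February 20, 2029 to March 7, 2029.
March 7, 2029 falls on a Wednesday, which is a business day, so no adjustment is needed.
Deadline: March 7, 2029.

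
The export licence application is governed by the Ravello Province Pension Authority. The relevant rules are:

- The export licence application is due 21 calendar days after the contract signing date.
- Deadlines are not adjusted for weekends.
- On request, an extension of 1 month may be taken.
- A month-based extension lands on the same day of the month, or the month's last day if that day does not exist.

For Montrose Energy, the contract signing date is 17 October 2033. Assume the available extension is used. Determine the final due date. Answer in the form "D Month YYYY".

7 December 2033

From 17 October 2033, 21 calendar days later is 7 November 2033.
7 November 2033 is a Monday; no weekend or holiday adjustment applies.
Add 1 month to 7 November 2033: 7 December 2033.
7 December 2033 falls on a Wednesday. The rules make no weekend/holiday allowance, so it remains 7 December 2033.
The final due date is 7 December 2033.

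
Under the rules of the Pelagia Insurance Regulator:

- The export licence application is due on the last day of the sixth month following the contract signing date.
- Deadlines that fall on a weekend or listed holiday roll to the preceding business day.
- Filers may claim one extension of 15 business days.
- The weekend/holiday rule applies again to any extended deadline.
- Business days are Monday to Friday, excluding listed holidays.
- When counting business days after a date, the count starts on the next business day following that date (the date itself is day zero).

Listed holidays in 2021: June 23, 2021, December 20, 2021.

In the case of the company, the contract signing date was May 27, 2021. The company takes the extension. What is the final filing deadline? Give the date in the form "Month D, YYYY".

The sixth month after May 27, 2021 is November 2021, whose last day is November 30, 2021.
November 30, 2021 (Tuesday) is already a business day.
Counting 15 further business days from November 30, 2021 reaches December 22, 2021.
Since December 22, 2021 is a Wednesday and not a holiday, the date is unchanged.
Final deadline: December 22, 2021.

December 22, 2021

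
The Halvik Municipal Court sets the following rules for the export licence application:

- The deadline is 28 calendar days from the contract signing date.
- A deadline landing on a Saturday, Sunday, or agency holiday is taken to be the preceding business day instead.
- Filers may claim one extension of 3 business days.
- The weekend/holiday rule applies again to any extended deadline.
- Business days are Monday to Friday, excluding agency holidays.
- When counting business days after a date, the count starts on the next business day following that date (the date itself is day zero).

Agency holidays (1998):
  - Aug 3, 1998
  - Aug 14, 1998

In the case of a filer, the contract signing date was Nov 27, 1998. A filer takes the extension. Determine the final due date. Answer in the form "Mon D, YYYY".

Dec 30, 1998

Adding 28 calendar days to Nov 27, 1998 gives Dec 25, 1998.
Dec 25, 1998 (Friday) is already a business day.
Applying the 3-business-day extension: 3 business days after Dec 25, 1998 is Dec 30, 1998.
Dec 30, 1998 falls on a Wednesday, which is a business day, so no adjustment is needed.
So the filing is due Dec 30, 1998.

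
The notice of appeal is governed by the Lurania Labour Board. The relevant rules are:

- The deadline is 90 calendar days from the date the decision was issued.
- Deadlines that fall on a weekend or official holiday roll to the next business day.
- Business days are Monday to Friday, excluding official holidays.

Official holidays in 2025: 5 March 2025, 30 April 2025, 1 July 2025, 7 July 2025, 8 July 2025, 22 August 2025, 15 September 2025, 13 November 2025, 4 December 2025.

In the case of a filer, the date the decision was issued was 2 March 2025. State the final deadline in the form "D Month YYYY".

2 June 2025

From 2 March 2025, 90 calendar days later is 31 May 2025.
31 May 2025 falls on a Saturday. Rolling to the next business day gives 2 June 2025, a Monday.
The final due date is 2 June 2025.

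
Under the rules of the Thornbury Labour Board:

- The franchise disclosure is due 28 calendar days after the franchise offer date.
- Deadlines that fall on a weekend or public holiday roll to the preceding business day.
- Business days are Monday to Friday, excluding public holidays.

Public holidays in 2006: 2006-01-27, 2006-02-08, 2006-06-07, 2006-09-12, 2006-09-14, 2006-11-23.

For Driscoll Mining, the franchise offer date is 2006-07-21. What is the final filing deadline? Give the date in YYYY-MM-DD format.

2006-08-18

28 calendar days after 2006-07-21 is 2006-08-18.
2006-08-18 falls on a Friday, which is a business day, so no adjustment is needed.
Final deadline: 2006-08-18.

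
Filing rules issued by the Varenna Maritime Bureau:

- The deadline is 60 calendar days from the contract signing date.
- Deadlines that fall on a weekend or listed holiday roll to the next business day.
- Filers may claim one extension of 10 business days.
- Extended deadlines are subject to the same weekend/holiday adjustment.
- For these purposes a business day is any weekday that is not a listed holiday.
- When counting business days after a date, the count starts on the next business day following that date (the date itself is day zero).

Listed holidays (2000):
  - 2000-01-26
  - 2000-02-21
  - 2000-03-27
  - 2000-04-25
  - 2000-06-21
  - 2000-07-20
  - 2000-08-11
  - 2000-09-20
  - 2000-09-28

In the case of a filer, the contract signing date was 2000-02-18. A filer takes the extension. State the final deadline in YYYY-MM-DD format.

Trigger date 2000-02-18 + 60 calendar days = 2000-04-18.
2000-04-18 is a Tuesday and not a listed holiday, so it stands.
The 10-business-day extension runs from 2000-04-18 to 2000-05-03.
2000-05-03 is a Wednesday and not a listed holiday, so it stands.
Final deadline: 2000-05-03.

2000-05-03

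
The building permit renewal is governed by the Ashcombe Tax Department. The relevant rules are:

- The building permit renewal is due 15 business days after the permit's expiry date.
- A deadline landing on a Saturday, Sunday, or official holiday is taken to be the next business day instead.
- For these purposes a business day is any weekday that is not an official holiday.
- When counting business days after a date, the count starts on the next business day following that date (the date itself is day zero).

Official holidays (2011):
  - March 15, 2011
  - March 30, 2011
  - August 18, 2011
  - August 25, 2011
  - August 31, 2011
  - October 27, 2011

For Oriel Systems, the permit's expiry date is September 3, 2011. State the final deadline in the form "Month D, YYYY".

September 23, 2011

15 business days after September 3, 2011, excluding weekends and holidays, is September 23, 2011.
September 23, 2011 falls on a Friday, which is a business day, so no adjustment is needed.
Deadline: September 23, 2011.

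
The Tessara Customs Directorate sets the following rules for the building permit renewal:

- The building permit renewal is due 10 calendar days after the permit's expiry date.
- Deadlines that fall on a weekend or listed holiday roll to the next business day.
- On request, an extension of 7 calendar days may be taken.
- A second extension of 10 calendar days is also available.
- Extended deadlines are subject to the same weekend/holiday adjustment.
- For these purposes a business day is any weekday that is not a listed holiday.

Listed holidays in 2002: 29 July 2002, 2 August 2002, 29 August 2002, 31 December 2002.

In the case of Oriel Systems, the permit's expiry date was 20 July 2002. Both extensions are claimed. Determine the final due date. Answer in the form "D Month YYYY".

Trigger date 20 July 2002 + 10 calendar days = 30 July 2002.
30 July 2002 (Tuesday) is already a business day.
Applying the 7-calendar-day extension: 30 July 2002 + 7 days = 6 August 2002.
6 August 2002 is a Tuesday and not a listed holiday, so it stands.
The 10-calendar-day extension moves the deadline from 6 August 2002 to 16 August 2002.
Since 16 August 2002 is a Friday and not a holiday, the date is unchanged.
The final due date is 16 August 2002.

16 August 2002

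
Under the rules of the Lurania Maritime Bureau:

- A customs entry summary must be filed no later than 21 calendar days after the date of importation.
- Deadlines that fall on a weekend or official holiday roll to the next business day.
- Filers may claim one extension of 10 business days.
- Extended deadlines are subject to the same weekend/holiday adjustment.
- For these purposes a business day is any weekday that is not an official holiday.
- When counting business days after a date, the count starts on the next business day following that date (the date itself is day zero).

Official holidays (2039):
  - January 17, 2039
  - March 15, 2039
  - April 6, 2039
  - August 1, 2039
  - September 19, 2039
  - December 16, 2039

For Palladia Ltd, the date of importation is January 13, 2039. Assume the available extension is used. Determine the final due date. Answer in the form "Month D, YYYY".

From January 13, 2039, 21 calendar days later is February 3, 2039.
Since February 3, 2039 is a Thursday and not a holiday, the date is unchanged.
Applying the 10-business-day extension: 10 business days after February 3, 2039 is February 17, 2039.
February 17, 2039 falls on a Thursday, which is a business day, so no adjustment is needed.
Final deadline: February 17, 2039.

February 17, 2039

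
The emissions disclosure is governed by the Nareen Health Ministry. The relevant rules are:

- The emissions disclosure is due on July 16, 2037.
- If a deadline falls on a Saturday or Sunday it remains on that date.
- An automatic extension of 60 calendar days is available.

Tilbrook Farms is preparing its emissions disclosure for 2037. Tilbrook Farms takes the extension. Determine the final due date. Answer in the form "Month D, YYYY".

The statutory due date is July 16, 2037.
No adjustment is made for weekends or holidays, so July 16, 2037 stands.
The 60-calendar-day extension moves the deadline from July 16, 2037 to September 14, 2037.
No adjustment is made for weekends or holidays, so September 14, 2037 stands.
The final due date is September 14, 2037.

September 14, 2037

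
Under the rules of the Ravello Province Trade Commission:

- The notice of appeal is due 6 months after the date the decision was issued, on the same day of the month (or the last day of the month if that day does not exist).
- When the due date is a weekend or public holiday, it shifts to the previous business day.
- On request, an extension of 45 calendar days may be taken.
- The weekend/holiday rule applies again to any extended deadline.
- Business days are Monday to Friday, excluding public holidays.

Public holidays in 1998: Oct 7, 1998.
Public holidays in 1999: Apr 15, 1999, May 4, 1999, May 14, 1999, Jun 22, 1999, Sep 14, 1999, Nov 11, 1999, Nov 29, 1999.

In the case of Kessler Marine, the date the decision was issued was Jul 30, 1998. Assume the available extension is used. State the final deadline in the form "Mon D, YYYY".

Mar 15, 1999

6 months from Jul 30, 1998 is Jan 30, 1999.
Jan 30, 1999 falls on a Saturday. Rolling to the preceding business day gives Jan 29, 1999, a Friday.
Add the 45 calendar-day extension to Jan 29, 1999: Mar 15, 1999.
Mar 15, 1999 is a Monday and not a listed holiday, so it stands.
Deadline: Mar 15, 1999.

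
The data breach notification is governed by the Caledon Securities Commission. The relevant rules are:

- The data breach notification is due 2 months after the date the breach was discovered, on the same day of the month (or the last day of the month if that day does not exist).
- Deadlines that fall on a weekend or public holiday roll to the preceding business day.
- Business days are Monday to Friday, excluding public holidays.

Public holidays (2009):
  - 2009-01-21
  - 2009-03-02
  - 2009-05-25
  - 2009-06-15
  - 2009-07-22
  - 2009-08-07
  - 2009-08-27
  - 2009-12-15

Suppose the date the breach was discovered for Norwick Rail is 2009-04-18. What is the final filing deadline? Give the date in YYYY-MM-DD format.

2 months from 2009-04-18 is 2009-06-18.
2009-06-18 (Thursday) is already a business day.
Deadline: 2009-06-18.

2009-06-18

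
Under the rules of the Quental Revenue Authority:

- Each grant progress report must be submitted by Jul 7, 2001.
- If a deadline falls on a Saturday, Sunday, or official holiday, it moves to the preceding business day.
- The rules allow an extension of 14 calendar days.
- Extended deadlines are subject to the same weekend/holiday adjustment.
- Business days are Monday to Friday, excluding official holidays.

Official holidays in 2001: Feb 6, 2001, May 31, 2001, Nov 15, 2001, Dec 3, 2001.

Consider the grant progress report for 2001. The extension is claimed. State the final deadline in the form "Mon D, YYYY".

The statutory due date is Jul 7, 2001.
Because Jul 7, 2001 is a Saturday, the deadline becomes Jul 6, 2001 (Friday).
Add the 14 calendar-day extension to Jul 6, 2001: Jul 20, 2001.
Since Jul 20, 2001 is a Friday and not a holiday, the date is unchanged.
So the filing is due Jul 20, 2001.

Jul 20, 2001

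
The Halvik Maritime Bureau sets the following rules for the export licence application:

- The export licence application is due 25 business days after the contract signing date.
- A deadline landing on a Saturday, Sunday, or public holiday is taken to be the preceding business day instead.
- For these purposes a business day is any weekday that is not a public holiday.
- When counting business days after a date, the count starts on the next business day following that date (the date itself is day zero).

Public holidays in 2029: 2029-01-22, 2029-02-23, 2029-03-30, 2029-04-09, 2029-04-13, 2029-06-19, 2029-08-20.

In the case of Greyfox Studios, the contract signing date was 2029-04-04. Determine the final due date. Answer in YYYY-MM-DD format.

2029-05-11

25 business days after 2029-04-04, excluding weekends and holidays, is 2029-05-11.
2029-05-11 (Friday) is already a business day.
Final deadline: 2029-05-11.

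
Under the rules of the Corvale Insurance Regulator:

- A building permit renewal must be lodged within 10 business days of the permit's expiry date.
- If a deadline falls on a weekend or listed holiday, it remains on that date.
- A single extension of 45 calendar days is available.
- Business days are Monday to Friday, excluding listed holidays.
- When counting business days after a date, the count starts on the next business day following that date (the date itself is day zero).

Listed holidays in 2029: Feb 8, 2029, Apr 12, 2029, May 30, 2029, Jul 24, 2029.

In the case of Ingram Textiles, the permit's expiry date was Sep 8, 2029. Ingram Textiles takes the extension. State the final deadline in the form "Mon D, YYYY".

Nov 5, 2029

10 business days after Sep 8, 2029, excluding weekends and holidays, is Sep 21, 2029.
Sep 21, 2029 falls on a Friday. The rules make no weekend/holiday allowance, so it remains Sep 21, 2029.
Applying the 45-calendar-day extension: Sep 21, 2029 + 45 days = Nov 5, 2029.
Nov 5, 2029 falls on a Monday. The rules make no weekend/holiday allowance, so it remains Nov 5, 2029.
So the filing is due Nov 5, 2029.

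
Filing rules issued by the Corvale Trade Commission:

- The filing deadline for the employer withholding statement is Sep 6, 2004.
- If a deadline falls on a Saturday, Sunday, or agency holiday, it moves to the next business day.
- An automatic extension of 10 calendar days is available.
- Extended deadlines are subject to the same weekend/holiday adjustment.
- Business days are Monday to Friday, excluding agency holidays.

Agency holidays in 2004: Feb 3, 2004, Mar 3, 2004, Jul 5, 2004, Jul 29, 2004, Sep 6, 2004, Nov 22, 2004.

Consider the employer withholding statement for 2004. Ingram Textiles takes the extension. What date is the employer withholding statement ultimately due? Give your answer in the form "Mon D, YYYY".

The statutory due date is Sep 6, 2004.
Because Sep 6, 2004 is a listed holiday, the deadline becomes Sep 7, 2004 (Tuesday).
The 10-calendar-day extension moves the deadline from Sep 7, 2004 to Sep 17, 2004.
Since Sep 17, 2004 is a Friday and not a holiday, the date is unchanged.
Deadline: Sep 17, 2004.

Sep 17, 2004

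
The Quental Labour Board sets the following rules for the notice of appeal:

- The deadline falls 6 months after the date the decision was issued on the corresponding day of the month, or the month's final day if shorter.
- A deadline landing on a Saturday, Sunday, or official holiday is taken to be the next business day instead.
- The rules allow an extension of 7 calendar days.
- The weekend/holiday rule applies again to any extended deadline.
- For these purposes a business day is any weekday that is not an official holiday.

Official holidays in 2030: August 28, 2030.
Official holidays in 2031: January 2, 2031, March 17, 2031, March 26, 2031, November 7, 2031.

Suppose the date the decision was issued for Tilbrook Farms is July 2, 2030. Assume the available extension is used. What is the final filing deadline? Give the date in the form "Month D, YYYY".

January 10, 2031

6 months after July 2, 2030, on the same day of the month, is January 2, 2031.
January 2, 2031 falls on a listed holiday. Rolling to the next business day gives January 3, 2031, a Friday.
Applying the 7-calendar-day extension: January 3, 2031 + 7 days = January 10, 2031.
January 10, 2031 falls on a Friday, which is a business day, so no adjustment is needed.
The final due date is January 10, 2031.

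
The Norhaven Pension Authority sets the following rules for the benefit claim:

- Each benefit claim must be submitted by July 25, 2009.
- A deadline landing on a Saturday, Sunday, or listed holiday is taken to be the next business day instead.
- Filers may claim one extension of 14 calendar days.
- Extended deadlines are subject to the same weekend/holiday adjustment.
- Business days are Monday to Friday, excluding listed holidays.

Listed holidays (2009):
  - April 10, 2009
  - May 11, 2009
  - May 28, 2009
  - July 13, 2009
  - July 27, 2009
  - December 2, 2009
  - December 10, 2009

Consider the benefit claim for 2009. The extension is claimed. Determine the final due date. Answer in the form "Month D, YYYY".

The stated deadline is July 25, 2009.
July 25, 2009 is a Saturday, so it moves to the next business day, July 28, 2009 (Tuesday).
The 14-calendar-day extension moves the deadline from July 28, 2009 to August 11, 2009.
Since August 11, 2009 is a Tuesday and not a holiday, the date is unchanged.
Deadline: August 11, 2009.

August 11, 2009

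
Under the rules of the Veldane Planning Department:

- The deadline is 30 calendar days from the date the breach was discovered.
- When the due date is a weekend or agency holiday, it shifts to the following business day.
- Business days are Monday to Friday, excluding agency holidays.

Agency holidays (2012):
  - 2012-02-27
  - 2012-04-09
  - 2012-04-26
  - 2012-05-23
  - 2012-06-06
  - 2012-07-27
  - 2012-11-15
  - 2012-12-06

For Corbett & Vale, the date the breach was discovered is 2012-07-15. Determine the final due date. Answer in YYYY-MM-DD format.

From 2012-07-15, 30 calendar days later is 2012-08-14.
2012-08-14 is a Tuesday and not a listed holiday, so it stands.
Deadline: 2012-08-14.

2012-08-14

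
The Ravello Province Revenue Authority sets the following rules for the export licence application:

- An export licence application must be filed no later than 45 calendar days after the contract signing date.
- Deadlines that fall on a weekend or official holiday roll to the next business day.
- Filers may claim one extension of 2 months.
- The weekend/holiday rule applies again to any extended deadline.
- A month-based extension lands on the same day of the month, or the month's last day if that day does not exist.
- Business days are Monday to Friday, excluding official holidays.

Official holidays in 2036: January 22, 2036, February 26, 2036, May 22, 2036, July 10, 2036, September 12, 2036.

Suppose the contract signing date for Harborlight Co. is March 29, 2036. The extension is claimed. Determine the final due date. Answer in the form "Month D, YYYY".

July 14, 2036

Adding 45 calendar days to March 29, 2036 gives May 13, 2036.
Since May 13, 2036 is a Tuesday and not a holiday, the date is unchanged.
Add 2 months to May 13, 2036: July 13, 2036.
July 13, 2036 falls on a Sunday. Rolling to the next business day gives July 14, 2036, a Monday.
Final deadline: July 14, 2036.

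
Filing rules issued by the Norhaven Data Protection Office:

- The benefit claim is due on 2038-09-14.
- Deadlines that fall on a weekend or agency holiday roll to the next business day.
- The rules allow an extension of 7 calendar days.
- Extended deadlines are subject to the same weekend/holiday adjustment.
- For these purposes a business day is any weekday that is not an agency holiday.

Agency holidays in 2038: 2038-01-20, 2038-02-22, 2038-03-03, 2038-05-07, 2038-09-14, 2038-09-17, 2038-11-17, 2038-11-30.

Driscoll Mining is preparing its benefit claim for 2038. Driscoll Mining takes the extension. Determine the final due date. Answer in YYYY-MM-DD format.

2038-09-22

The statutory due date is 2038-09-14.
Because 2038-09-14 is a listed holiday, the deadline becomes 2038-09-15 (Wednesday).
The 7-calendar-day extension moves the deadline from 2038-09-15 to 2038-09-22.
2038-09-22 is a Wednesday and not a listed holiday, so it stands.
The final due date is 2038-09-22.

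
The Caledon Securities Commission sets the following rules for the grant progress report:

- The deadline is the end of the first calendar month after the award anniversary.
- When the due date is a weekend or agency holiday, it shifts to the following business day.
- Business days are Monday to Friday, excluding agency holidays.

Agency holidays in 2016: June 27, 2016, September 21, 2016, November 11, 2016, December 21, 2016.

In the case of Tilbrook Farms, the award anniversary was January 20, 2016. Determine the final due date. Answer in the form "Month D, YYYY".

February 29, 2016

1 month after January 20, 2016 falls in February 2016; the last day of that month is February 29, 2016.
February 29, 2016 falls on a Monday, which is a business day, so no adjustment is needed.
Deadline: February 29, 2016.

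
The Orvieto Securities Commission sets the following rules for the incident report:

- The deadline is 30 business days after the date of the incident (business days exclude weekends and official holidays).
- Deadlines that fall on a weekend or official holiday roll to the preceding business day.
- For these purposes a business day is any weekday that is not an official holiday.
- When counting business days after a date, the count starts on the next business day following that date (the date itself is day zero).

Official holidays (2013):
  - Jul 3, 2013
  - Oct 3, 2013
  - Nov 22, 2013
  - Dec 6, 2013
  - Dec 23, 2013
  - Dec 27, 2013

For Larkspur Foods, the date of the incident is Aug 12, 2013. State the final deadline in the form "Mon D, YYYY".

30 business days after Aug 12, 2013, excluding weekends and holidays, is Sep 23, 2013.
Sep 23, 2013 (Monday) is already a business day.
The final due date is Sep 23, 2013.

Sep 23, 2013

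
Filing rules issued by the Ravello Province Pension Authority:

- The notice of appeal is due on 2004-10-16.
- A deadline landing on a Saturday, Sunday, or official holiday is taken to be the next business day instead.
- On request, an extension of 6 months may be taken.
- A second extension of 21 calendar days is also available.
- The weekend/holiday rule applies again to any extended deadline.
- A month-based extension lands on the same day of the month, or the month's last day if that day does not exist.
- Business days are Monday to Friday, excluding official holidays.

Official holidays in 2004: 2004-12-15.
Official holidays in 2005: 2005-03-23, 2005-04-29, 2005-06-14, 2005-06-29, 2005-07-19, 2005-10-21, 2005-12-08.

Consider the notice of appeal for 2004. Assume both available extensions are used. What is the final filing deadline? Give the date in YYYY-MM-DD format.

The statutory due date is 2004-10-16.
2004-10-16 is a Saturday, so it moves to the next business day, 2004-10-18 (Monday).
Applying the 6 months extension: 6 months after 2004-10-18 is 2005-04-18.
2005-04-18 (Monday) is already a business day.
The 21-calendar-day extension moves the deadline from 2005-04-18 to 2005-05-09.
2005-05-09 is a Monday and not a listed holiday, so it stands.
Deadline: 2005-05-09.

2005-05-09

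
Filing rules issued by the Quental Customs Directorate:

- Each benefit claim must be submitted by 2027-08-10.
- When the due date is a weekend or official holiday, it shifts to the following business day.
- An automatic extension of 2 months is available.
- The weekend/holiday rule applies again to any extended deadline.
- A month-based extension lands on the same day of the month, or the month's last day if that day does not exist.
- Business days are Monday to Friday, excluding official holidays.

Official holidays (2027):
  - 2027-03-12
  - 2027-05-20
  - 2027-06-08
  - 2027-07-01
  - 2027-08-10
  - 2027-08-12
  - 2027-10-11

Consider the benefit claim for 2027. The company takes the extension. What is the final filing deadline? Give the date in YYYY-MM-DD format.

2027-10-12

The stated deadline is 2027-08-10.
2027-08-10 falls on a listed holiday. Rolling to the next business day gives 2027-08-11, a Wednesday.
The 2 months extension carries 2027-08-11 to 2027-10-11.
2027-10-11 falls on a listed holiday. Rolling to the next business day gives 2027-10-12, a Tuesday.
The final due date is 2027-10-12.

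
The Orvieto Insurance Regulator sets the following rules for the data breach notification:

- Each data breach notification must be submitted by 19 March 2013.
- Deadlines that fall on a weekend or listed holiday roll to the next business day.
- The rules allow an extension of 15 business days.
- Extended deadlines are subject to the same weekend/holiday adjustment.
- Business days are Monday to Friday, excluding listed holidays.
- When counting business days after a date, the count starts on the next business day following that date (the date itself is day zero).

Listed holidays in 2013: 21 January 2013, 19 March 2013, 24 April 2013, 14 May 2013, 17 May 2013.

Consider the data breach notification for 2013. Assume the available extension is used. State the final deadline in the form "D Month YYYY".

10 April 2013

Start from the fixed due date, 19 March 2013.
19 March 2013 is a listed holiday, so it moves to the next business day, 20 March 2013 (Wednesday).
Counting 15 further business days from 20 March 2013 reaches 10 April 2013.
10 April 2013 falls on a Wednesday, which is a business day, so no adjustment is needed.
The final due date is 10 April 2013.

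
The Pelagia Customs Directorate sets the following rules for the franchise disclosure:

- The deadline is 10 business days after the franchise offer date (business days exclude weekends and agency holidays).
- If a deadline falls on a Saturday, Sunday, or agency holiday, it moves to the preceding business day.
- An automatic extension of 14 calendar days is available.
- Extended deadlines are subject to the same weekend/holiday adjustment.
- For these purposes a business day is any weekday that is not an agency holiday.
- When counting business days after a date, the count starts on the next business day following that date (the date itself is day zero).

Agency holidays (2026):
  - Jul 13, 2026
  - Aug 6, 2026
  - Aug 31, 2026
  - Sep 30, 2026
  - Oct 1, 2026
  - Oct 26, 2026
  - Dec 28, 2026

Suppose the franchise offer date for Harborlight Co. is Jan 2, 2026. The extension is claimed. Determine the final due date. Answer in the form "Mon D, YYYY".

Jan 30, 2026

Counting 10 business days after Jan 2, 2026 (skipping weekends and listed holidays) reaches Jan 16, 2026.
Jan 16, 2026 falls on a Friday, which is a business day, so no adjustment is needed.
Applying the 14-calendar-day extension: Jan 16, 2026 + 14 days = Jan 30, 2026.
Since Jan 30, 2026 is a Friday and not a holiday, the date is unchanged.
So the filing is due Jan 30, 2026.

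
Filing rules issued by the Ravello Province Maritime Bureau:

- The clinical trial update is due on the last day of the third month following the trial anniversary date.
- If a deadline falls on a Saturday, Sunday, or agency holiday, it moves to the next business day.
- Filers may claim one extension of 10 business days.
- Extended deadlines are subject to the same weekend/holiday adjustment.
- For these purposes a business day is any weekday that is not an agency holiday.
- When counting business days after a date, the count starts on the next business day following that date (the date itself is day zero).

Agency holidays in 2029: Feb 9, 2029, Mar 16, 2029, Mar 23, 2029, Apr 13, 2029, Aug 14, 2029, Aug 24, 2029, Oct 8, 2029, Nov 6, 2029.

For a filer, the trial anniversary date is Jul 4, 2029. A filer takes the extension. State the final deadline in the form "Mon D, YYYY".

3 months after Jul 4, 2029 falls in October 2029; the last day of that month is Oct 31, 2029.
Oct 31, 2029 (Wednesday) is already a business day.
Applying the 10-business-day extension: 10 business days after Oct 31, 2029 is Nov 15, 2029.
Nov 15, 2029 falls on a Thursday, which is a business day, so no adjustment is needed.
Final deadline: Nov 15, 2029.

Nov 15, 2029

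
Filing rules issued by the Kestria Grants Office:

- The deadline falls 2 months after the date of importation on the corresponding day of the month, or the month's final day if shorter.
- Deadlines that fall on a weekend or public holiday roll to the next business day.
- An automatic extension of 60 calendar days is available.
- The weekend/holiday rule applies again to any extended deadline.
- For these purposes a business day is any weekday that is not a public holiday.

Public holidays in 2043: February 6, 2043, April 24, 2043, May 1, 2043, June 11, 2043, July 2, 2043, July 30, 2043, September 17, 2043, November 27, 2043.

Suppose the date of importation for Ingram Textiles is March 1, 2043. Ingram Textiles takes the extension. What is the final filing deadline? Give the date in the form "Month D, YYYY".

July 3, 2043

2 months after March 1, 2043, on the same day of the month, is May 1, 2043.
May 1, 2043 is a listed holiday; the next business day is May 4, 2043 (Monday).
With the 60-day extension, May 4, 2043 becomes July 3, 2043.
July 3, 2043 (Friday) is already a business day.
So the filing is due July 3, 2043.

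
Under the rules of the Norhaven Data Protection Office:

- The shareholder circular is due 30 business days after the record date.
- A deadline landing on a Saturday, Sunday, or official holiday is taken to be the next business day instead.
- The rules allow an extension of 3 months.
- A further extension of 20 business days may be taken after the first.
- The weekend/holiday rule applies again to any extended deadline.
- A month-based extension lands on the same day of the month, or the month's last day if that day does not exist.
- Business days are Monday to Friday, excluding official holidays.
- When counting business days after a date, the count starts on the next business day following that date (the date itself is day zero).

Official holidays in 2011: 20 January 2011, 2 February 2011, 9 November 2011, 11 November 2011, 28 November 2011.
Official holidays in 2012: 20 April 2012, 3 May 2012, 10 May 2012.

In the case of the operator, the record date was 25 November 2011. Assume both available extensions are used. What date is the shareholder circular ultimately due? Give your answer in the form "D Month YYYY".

9 May 2012

Starting the day after 25 November 2011 and counting 30 business days lands on 9 January 2012.
9 January 2012 is a Monday and not a listed holiday, so it stands.
The 3 months extension carries 9 January 2012 to 9 April 2012.
Since 9 April 2012 is a Monday and not a holiday, the date is unchanged.
The 20-business-day extension runs from 9 April 2012 to 9 May 2012.
9 May 2012 falls on a Wednesday, which is a business day, so no adjustment is needed.
The final due date is 9 May 2012.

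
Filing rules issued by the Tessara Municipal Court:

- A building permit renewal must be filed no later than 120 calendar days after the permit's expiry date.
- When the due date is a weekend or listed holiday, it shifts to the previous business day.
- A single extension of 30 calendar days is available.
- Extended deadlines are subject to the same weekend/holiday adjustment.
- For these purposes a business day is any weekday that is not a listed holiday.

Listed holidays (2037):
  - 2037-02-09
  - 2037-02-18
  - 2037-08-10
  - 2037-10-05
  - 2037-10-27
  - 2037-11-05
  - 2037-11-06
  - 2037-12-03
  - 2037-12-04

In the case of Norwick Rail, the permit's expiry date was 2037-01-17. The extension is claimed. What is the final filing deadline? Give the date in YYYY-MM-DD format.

From 2037-01-17, 120 calendar days later is 2037-05-17.
2037-05-17 is a Sunday; the preceding business day is 2037-05-15 (Friday).
Applying the 30-calendar-day extension: 2037-05-15 + 30 days = 2037-06-14.
2037-06-14 is a Sunday; the preceding business day is 2037-06-12 (Friday).
Deadline: 2037-06-12.

2037-06-12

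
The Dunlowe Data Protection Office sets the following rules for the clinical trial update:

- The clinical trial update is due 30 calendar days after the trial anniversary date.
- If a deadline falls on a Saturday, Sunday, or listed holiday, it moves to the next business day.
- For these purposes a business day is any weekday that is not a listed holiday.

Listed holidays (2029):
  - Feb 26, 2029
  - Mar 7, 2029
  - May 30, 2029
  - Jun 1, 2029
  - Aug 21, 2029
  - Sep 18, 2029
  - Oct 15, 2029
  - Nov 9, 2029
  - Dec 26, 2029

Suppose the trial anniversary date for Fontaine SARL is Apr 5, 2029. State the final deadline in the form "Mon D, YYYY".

Adding 30 calendar days to Apr 5, 2029 gives May 5, 2029.
Because May 5, 2029 is a Saturday, the deadline becomes May 7, 2029 (Monday).
Deadline: May 7, 2029.

May 7, 2029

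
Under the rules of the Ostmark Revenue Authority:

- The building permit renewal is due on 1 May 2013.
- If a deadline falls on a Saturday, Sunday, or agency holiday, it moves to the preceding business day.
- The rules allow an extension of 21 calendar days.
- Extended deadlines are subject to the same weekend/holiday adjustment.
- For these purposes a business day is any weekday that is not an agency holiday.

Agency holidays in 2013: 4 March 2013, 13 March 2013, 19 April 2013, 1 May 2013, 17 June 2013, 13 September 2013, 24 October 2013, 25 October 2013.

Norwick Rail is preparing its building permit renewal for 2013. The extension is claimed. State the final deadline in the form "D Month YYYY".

Start from the fixed due date, 1 May 2013.
1 May 2013 is a listed holiday, so it moves to the preceding business day, 30 April 2013 (Tuesday).
Add the 21 calendar-day extension to 30 April 2013: 21 May 2013.
21 May 2013 falls on a Tuesday, which is a business day, so no adjustment is needed.
Final deadline: 21 May 2013.

21 May 2013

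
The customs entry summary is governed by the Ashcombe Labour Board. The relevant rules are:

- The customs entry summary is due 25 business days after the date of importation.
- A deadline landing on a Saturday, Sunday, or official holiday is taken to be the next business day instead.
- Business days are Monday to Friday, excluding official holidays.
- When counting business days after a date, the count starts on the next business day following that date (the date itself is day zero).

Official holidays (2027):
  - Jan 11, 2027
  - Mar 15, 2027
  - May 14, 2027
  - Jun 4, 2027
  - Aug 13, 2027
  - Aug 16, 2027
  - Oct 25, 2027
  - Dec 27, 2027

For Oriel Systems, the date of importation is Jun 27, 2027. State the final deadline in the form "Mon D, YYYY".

Jul 30, 2027

25 business days after Jun 27, 2027, excluding weekends and holidays, is Jul 30, 2027.
Jul 30, 2027 falls on a Friday, which is a business day, so no adjustment is needed.
So the filing is due Jul 30, 2027.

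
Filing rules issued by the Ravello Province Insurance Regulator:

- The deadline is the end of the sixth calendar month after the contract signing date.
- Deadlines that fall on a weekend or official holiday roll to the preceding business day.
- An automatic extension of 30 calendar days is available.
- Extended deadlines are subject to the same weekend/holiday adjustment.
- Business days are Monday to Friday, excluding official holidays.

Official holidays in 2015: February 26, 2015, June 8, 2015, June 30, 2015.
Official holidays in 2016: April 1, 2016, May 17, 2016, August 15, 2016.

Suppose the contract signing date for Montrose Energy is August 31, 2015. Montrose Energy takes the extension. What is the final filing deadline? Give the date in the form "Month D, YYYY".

March 30, 2016

The sixth month after August 31, 2015 is February 2016, whose last day is February 29, 2016.
February 29, 2016 falls on a Monday, which is a business day, so no adjustment is needed.
With the 30-day extension, February 29, 2016 becomes March 30, 2016.
March 30, 2016 (Wednesday) is already a business day.
The final due date is March 30, 2016.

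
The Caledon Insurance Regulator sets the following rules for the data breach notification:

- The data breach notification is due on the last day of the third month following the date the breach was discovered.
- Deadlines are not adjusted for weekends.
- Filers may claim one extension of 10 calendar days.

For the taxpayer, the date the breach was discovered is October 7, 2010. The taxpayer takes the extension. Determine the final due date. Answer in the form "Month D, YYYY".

February 10, 2011

3 months after October 7, 2010 falls in January 2011; the last day of that month is January 31, 2011.
No adjustment is made for weekends or holidays, so January 31, 2011 stands.
Add the 10 calendar-day extension to January 31, 2011: February 10, 2011.
February 10, 2011 is a Thursday; no weekend or holiday adjustment applies.
So the filing is due February 10, 2011.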